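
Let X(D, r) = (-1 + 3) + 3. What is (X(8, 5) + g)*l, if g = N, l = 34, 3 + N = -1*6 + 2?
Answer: -68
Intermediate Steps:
N = -7 (N = -3 + (-1*6 + 2) = -3 + (-6 + 2) = -3 - 4 = -7)
g = -7
X(D, r) = 5 (X(D, r) = 2 + 3 = 5)
(X(8, 5) + g)*l = (5 - 7)*34 = -2*34 = -68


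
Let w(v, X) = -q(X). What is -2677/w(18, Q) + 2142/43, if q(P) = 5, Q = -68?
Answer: 125821/215 ≈ 585.21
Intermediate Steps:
w(v, X) = -5 (w(v, X) = -1*5 = -5)
-2677/w(18, Q) + 2142/43 = -2677/(-5) + 2142/43 = -2677*(-1/5) + 2142*(1/43) = 2677/5 + 2142/43 = 125821/215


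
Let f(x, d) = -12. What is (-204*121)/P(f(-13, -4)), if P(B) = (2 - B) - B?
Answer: -12342/13 ≈ -949.38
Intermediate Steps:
P(B) = 2 - 2*B
(-204*121)/P(f(-13, -4)) = (-204*121)/(2 - 2*(-12)) = -24684/(2 + 24) = -24684/26 = -24684*1/26 = -12342/13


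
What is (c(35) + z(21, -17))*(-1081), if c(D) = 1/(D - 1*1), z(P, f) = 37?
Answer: -1360979/34 ≈ -40029.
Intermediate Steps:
c(D) = 1/(-1 + D) (c(D) = 1/(D - 1) = 1/(-1 + D))
(c(35) + z(21, -17))*(-1081) = (1/(-1 + 35) + 37)*(-1081) = (1/34 + 37)*(-1081) = (1259/34)*(-1081) = -1360979/34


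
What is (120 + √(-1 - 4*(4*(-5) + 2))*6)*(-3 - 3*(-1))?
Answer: 0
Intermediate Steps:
(120 + √(-1 - 4*(4*(-5) + 2))*6)*(-3 - 3*(-1)) = (120 + √(-1 - 4*(-20 + 2))*6)*(-3 + 3) = (120 + √(-1 - 4*(-18))*6)*0 = (120 + √(-1 + 72)*6)*0 = (120 + √71*6)*0 = (120 + 6*√71)*0 = 0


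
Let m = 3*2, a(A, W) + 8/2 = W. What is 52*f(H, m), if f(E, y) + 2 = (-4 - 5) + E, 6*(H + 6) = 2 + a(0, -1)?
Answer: -910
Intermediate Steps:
a(A, W) = -4 + W
m = 6
H = -13/2 (H = -6 + (2 + (-4 - 1))/6 = -6 + (2 - 5)/6 = -6 + (⅙)*(-3) = -6 - ½ = -13/2 ≈ -6.5000)
f(E, y) = -11 + E (f(E, y) = -2 + ((-4 - 5) + E) = -2 + (-9 + E) = -11 + E)
52*f(H, m) = 52*(-11 - 13/2) = 52*(-35/2) = -910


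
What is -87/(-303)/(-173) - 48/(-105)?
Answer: 278553/611555 ≈ 0.45548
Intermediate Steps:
-87/(-303)/(-173) - 48/(-105) = -87*(-1/303)*(-1/173) - 48*(-1/105) = (29/101)*(-1/173) + 16/35 = -29/17473 + 16/35 = 278553/611555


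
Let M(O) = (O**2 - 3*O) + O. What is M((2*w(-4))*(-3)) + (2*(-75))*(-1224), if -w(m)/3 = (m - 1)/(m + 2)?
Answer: 185535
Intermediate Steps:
w(m) = -3*(-1 + m)/(2 + m) (w(m) = -3*(m - 1)/(m + 2) = -3*(-1 + m)/(2 + m))
M(O) = O**2 - 2*O
M((2*w(-4))*(-3)) + (2*(-75))*(-1224) = ((2*(3*(1 - 1*(-4))/(2 - 4)))*(-3))*(-2 + (2*(3*(1 - 1*(-4))/(2 - 4)))*(-3)) + (2*(-75))*(-1224) = ((2*(3*(1 + 4)/(-2)))*(-3))*(-2 + (2*(3*(1 + 4)/(-2)))*(-3)) - 150*(-1224) = ((2*(3*(-1/2)*5))*(-3))*(-2 + (2*(3*(-1/2)*5))*(-3)) + 183600 = ((2*(-15/2))*(-3))*(-2 + (2*(-15/2))*(-3)) + 183600 = (-15*(-3))*(-2 - 15*(-3)) + 183600 = 45*(-2 + 45) + 183600 = 45*43 + 183600 = 1935 + 183600 = 185535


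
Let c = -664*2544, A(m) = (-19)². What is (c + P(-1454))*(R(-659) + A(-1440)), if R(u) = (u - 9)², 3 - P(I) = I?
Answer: -753727853015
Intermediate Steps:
A(m) = 361
c = -1689216
P(I) = 3 - I
R(u) = (-9 + u)²
(c + P(-1454))*(R(-659) + A(-1440)) = (-1689216 + (3 - 1*(-1454)))*((-9 - 659)² + 361) = (-1689216 + (3 + 1454))*((-668)² + 361) = (-1689216 + 1457)*(446224 + 361) = -1687759*446585 = -753727853015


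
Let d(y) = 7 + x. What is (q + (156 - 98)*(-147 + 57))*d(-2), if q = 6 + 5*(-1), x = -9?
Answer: 10438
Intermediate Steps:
d(y) = -2 (d(y) = 7 - 9 = -2)
q = 1 (q = 6 - 5 = 1)
(q + (156 - 98)*(-147 + 57))*d(-2) = (1 + (156 - 98)*(-147 + 57))*(-2) = (1 + 58*(-90))*(-2) = (1 - 5220)*(-2) = -5219*(-2) = 10438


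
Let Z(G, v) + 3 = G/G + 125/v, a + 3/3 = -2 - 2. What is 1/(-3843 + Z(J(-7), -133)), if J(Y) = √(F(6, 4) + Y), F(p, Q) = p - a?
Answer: -133/511510 ≈ -0.00026001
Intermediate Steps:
a = -5 (a = -1 + (-2 - 2) = -1 - 4 = -5)
F(p, Q) = 5 + p (F(p, Q) = p - 1*(-5) = p + 5 = 5 + p)
J(Y) = √(11 + Y) (J(Y) = √((5 + 6) + Y) = √(11 + Y))
Z(G, v) = -2 + 125/v (Z(G, v) = -3 + (G/G + 125/v) = -3 + (1 + 125/v) = -2 + 125/v)
1/(-3843 + Z(J(-7), -133)) = 1/(-3843 + (-2 + 125/(-133))) = 1/(-3843 + (-2 + 125*(-1/133))) = 1/(-3843 + (-2 - 125/133)) = 1/(-3843 - 391/133) = 1/(-511510/133) = -133/511510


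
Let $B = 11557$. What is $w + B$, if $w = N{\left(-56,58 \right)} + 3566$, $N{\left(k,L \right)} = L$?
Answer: $15181$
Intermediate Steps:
$w = 3624$ ($w = 58 + 3566 = 3624$)
$w + B = 3624 + 11557 = 15181$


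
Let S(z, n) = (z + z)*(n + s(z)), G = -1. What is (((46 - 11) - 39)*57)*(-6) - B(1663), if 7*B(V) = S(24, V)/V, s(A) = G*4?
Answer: 2263608/1663 ≈ 1361.2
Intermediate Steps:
s(A) = -4 (s(A) = -1*4 = -4)
S(z, n) = 2*z*(-4 + n) (S(z, n) = (z + z)*(n - 4) = (2*z)*(-4 + n) = 2*z*(-4 + n))
B(V) = (-192 + 48*V)/(7*V) (B(V) = ((2*24*(-4 + V))/V)/7 = ((-192 + 48*V)/V)/7 = (-192 + 48*V)/(7*V))
(((46 - 11) - 39)*57)*(-6) - B(1663) = (((46 - 11) - 39)*57)*(-6) - 48*(-4 + 1663)/(7*1663) = ((35 - 39)*57)*(-6) - 48*1659/(7*1663) = -4*57*(-6) - 1*11376/1663 = -228*(-6) - 11376/1663 = 1368 - 11376/1663 = 2263608/1663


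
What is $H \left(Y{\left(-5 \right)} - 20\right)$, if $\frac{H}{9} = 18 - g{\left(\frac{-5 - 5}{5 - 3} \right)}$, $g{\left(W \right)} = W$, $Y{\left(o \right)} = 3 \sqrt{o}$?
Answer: $-4140 + 621 i \sqrt{5} \approx -4140.0 + 1388.6 i$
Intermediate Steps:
$H = 207$ ($H = 9 \left(18 - \frac{-5 - 5}{5 - 3}\right) = 9 \left(18 - - \frac{10}{2}\right) = 9 \left(18 - \left(-10\right) \frac{1}{2}\right) = 9 \left(18 - -5\right) = 9 \left(18 + 5\right) = 9 \cdot 23 = 207$)
$H \left(Y{\left(-5 \right)} - 20\right) = 207 \left(3 \sqrt{-5} - 20\right) = 207 \left(3 i \sqrt{5} - 20\right) = 207 \left(-20 + 3 i \sqrt{5}\right) = -4140 + 621 i \sqrt{5}$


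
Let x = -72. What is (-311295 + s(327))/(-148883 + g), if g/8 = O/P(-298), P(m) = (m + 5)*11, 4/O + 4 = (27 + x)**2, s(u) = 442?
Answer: 2024797901599/969776666121 ≈ 2.0879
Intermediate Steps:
O = 4/2021 (O = 4/(-4 + (27 - 72)**2) = 4/(-4 + (-45)**2) = 4/(-4 + 2025) = 4/2021 ≈ 0.0019792)
P(m) = 55 + 11*m (P(m) = (5 + m)*11 = 55 + 11*m)
g = -32/6513683 (g = 8*(4/(2021*(55 + 11*(-298)))) = 8*(4/(2021*(55 - 3278))) = 8*((4/2021)/(-3223)) = 8*((4/2021)*(-1/3223)) = 8*(-4/6513683) = -32/6513683 ≈ -4.9127e-6)
(-311295 + s(327))/(-148883 + g) = (-311295 + 442)/(-148883 - 32/6513683) = -310853/(-969776666121/6513683) = -310853*(-6513683/969776666121) = 2024797901599/969776666121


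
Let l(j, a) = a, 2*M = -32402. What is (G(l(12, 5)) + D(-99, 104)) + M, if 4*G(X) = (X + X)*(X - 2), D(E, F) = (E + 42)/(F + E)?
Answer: -162049/10 ≈ -16205.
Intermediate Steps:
M = -16201 (M = (½)*(-32402) = -16201)
D(E, F) = (42 + E)/(E + F)
G(X) = X*(-2 + X)/2 (G(X) = ((X + X)*(X - 2))/4 = ((2*X)*(-2 + X))/4 = (2*X*(-2 + X))/4 = X*(-2 + X)/2)
(G(l(12, 5)) + D(-99, 104)) + M = ((½)*5*(-2 + 5) + (42 - 99)/(-99 + 104)) - 16201 = ((½)*5*3 - 57/5) - 16201 = (15/2 + (⅕)*(-57)) - 16201 = (15/2 - 57/5) - 16201 = -39/10 - 16201 = -162049/10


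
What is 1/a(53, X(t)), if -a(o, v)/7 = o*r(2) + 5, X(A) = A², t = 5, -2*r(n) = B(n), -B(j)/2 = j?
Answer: -1/777 ≈ -0.0012870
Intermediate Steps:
B(j) = -2*j
r(n) = n (r(n) = -(-1)*n = n)
a(o, v) = -35 - 14*o (a(o, v) = -7*(o*2 + 5) = -7*(2*o + 5) = -7*(5 + 2*o) = -35 - 14*o)
1/a(53, X(t)) = 1/(-35 - 14*53) = 1/(-35 - 742) = 1/(-777) = -1/777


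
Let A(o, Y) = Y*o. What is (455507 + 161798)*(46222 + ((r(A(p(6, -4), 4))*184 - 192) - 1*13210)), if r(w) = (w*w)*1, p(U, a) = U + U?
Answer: 281957762580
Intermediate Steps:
p(U, a) = 2*U
r(w) = w² (r(w) = w²*1 = w²)
(455507 + 161798)*(46222 + ((r(A(p(6, -4), 4))*184 - 192) - 1*13210)) = (455507 + 161798)*(46222 + (((4*(2*6))²*184 - 192) - 1*13210)) = 617305*(46222 + (((4*12)²*184 - 192) - 13210)) = 617305*(46222 + ((48²*184 - 192) - 13210)) = 617305*(46222 + ((2304*184 - 192) - 13210)) = 617305*(46222 + ((423936 - 192) - 13210)) = 617305*(46222 + (423744 - 13210)) = 617305*(46222 + 410534) = 617305*456756 = 281957762580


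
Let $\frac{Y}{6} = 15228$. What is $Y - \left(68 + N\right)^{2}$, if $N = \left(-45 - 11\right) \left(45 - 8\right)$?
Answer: $-3924648$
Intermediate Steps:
$Y = 91368$ ($Y = 6 \cdot 15228 = 91368$)
$N = -2072$ ($N = \left(-56\right) 37 = -2072$)
$Y - \left(68 + N\right)^{2} = 91368 - \left(68 - 2072\right)^{2} = 91368 - \left(-2004\right)^{2} = 91368 - 4016016 = -3924648$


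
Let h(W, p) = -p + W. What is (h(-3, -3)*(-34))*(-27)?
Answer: 0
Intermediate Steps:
h(W, p) = W - p
(h(-3, -3)*(-34))*(-27) = ((-3 - 1*(-3))*(-34))*(-27) = ((-3 + 3)*(-34))*(-27) = (0*(-34))*(-27) = 0*(-27) = 0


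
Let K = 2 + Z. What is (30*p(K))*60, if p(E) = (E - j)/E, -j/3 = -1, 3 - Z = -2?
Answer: 7200/7 ≈ 1028.6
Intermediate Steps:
Z = 5 (Z = 3 - 1*(-2) = 3 + 2 = 5)
j = 3 (j = -3*(-1) = 3)
K = 7 (K = 2 + 5 = 7)
p(E) = (-3 + E)/E (p(E) = (E - 1*3)/E = (E - 3)/E = (-3 + E)/E)
(30*p(K))*60 = (30*((-3 + 7)/7))*60 = (30*((⅐)*4))*60 = (30*(4/7))*60 = (120/7)*60 = 7200/7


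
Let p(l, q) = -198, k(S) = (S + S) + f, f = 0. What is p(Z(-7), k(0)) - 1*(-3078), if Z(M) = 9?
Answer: 2880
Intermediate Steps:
k(S) = 2*S (k(S) = (S + S) + 0 = 2*S + 0 = 2*S)
p(Z(-7), k(0)) - 1*(-3078) = -198 - 1*(-3078) = -198 + 3078 = 2880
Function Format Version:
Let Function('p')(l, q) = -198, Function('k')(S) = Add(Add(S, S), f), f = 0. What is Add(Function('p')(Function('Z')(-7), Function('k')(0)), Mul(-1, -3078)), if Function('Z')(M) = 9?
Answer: 2880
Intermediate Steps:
Function('k')(S) = Mul(2, S) (Function('k')(S) = Add(Add(S, S), 0) = Add(Mul(2, S), 0) = Mul(2, S))
Add(Function('p')(Function('Z')(-7), Function('k')(0)), Mul(-1, -3078)) = Add(-198, Mul(-1, -3078)) = Add(-198, 3078) = 2880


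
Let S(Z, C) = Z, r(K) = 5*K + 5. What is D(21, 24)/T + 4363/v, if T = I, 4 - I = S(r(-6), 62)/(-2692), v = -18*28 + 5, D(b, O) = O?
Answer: -4877439/1786919 ≈ -2.7295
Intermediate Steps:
r(K) = 5 + 5*K
v = -499 (v = -504 + 5 = -499)
I = 10743/2692 (I = 4 - (5 + 5*(-6))/(-2692) = 4 - (5 - 30)*(-1)/2692 = 4 - (-25)*(-1)/2692 = 4 - 1*25/2692 = 4 - 25/2692 = 10743/2692 ≈ 3.9907)
T = 10743/2692 ≈ 3.9907
D(21, 24)/T + 4363/v = 24/(10743/2692) + 4363/(-499) = 24*(2692/10743) + 4363*(-1/499) = 21536/3581 - 4363/499 = -4877439/1786919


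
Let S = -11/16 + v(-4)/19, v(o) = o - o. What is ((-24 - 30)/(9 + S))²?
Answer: 746496/17689 ≈ 42.201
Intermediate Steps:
v(o) = 0
S = -11/16 (S = -11/16 + 0/19 = -11*1/16 + 0*(1/19) = -11/16 + 0 = -11/16 ≈ -0.68750)
((-24 - 30)/(9 + S))² = ((-24 - 30)/(9 - 11/16))² = (-54/133/16)² = (-54*16/133)² = (-864/133)² = 746496/17689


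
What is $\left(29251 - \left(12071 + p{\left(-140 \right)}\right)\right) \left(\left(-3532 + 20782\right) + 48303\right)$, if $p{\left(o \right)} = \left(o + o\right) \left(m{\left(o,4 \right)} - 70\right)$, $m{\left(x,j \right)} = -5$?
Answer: $-250412460$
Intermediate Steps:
$p{\left(o \right)} = - 150 o$ ($p{\left(o \right)} = \left(o + o\right) \left(-5 - 70\right) = 2 o \left(-75\right) = - 150 o$)
$\left(29251 - \left(12071 + p{\left(-140 \right)}\right)\right) \left(\left(-3532 + 20782\right) + 48303\right) = \left(29251 - \left(12071 - -21000\right)\right) \left(\left(-3532 + 20782\right) + 48303\right) = \left(29251 - 33071\right) \left(17250 + 48303\right) = \left(29251 - 33071\right) 65553 = \left(-3820\right) 65553 = -250412460$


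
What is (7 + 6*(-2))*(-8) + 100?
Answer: 140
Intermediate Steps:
(7 + 6*(-2))*(-8) + 100 = (7 - 12)*(-8) + 100 = -5*(-8) + 100 = 40 + 100 = 140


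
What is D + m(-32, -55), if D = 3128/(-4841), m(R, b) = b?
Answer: -269383/4841 ≈ -55.646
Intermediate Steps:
D = -3128/4841 (D = 3128*(-1/4841) = -3128/4841 ≈ -0.64615)
D + m(-32, -55) = -3128/4841 - 55 = -269383/4841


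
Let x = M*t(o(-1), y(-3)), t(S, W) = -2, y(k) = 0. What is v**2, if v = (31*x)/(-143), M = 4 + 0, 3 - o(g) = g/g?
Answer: 61504/20449 ≈ 3.0077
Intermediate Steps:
o(g) = 2 (o(g) = 3 - g/g = 3 - 1*1 = 3 - 1 = 2)
M = 4
x = -8 (x = 4*(-2) = -8)
v = 248/143 (v = (31*(-8))/(-143) = -248*(-1/143) = 248/143 ≈ 1.7343)
v**2 = (248/143)**2 = 61504/20449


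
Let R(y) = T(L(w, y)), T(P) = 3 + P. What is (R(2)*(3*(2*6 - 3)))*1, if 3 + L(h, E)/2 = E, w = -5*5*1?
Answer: 27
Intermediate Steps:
w = -25 (w = -25*1 = -25)
L(h, E) = -6 + 2*E
R(y) = -3 + 2*y (R(y) = 3 + (-6 + 2*y) = -3 + 2*y)
(R(2)*(3*(2*6 - 3)))*1 = ((-3 + 2*2)*(3*(2*6 - 3)))*1 = ((-3 + 4)*(3*(12 - 3)))*1 = (1*(3*9))*1 = (1*27)*1 = 27*1 = 27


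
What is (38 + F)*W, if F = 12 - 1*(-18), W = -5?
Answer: -340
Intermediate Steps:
F = 30 (F = 12 + 18 = 30)
(38 + F)*W = (38 + 30)*(-5) = 68*(-5) = -340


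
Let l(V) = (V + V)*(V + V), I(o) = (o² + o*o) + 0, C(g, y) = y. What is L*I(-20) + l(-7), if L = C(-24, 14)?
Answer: 11396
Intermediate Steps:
I(o) = 2*o² (I(o) = (o² + o²) + 0 = 2*o² + 0 = 2*o²)
l(V) = 4*V² (l(V) = (2*V)*(2*V) = 4*V²)
L = 14
L*I(-20) + l(-7) = 14*(2*(-20)²) + 4*(-7)² = 14*(2*400) + 4*49 = 14*800 + 196 = 11200 + 196 = 11396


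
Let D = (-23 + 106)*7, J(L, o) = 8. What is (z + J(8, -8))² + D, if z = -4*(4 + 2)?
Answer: 837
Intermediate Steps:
z = -24 (z = -4*6 = -24)
D = 581 (D = 83*7 = 581)
(z + J(8, -8))² + D = (-24 + 8)² + 581 = (-16)² + 581 = 256 + 581 = 837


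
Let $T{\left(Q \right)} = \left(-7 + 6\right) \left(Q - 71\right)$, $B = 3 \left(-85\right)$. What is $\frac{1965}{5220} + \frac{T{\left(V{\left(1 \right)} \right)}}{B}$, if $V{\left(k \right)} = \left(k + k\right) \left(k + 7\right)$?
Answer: $\frac{317}{1972} \approx 0.16075$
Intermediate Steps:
$B = -255$
$V{\left(k \right)} = 2 k \left(7 + k\right)$
$T{\left(Q \right)} = 71 - Q$ ($T{\left(Q \right)} = - (-71 + Q) = 71 - Q$)
$\frac{1965}{5220} + \frac{T{\left(V{\left(1 \right)} \right)}}{B} = \frac{1965}{5220} + \frac{71 - 2 \cdot 1 \left(7 + 1\right)}{-255} = 1965 \cdot \frac{1}{5220} + \left(71 - 2 \cdot 1 \cdot 8\right) \left(- \frac{1}{255}\right) = \frac{131}{348} + \left(71 - 16\right) \left(- \frac{1}{255}\right) = \frac{131}{348} + 55 \left(- \frac{1}{255}\right) = \frac{131}{348} - \frac{11}{51} = \frac{317}{1972}$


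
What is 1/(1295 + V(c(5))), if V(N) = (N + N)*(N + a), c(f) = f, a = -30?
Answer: 1/1045 ≈ 0.00095694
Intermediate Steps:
V(N) = 2*N*(-30 + N) (V(N) = (N + N)*(N - 30) = (2*N)*(-30 + N) = 2*N*(-30 + N))
1/(1295 + V(c(5))) = 1/(1295 + 2*5*(-30 + 5)) = 1/(1295 + 2*5*(-25)) = 1/(1295 - 250) = 1/1045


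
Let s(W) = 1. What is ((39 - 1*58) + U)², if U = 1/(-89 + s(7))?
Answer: 2798929/7744 ≈ 361.43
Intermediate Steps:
U = -1/88 (U = 1/(-89 + 1) = 1/(-88) = -1/88 ≈ -0.011364)
((39 - 1*58) + U)² = ((39 - 1*58) - 1/88)² = ((39 - 58) - 1/88)² = (-19 - 1/88)² = (-1673/88)² = 2798929/7744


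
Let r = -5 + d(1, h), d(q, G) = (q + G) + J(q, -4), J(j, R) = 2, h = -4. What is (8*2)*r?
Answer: -96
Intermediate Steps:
d(q, G) = 2 + G + q (d(q, G) = (q + G) + 2 = (G + q) + 2 = 2 + G + q)
r = -6 (r = -5 + (2 - 4 + 1) = -5 - 1 = -6)
(8*2)*r = (8*2)*(-6) = 16*(-6) = -96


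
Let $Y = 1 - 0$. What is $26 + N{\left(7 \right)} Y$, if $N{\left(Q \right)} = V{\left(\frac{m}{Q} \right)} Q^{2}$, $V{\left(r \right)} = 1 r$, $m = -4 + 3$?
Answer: $19$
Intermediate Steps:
$Y = 1$ ($Y = 1 + 0 = 1$)
$m = -1$
$V{\left(r \right)} = r$
$N{\left(Q \right)} = - Q$ ($N{\left(Q \right)} = - \frac{1}{Q} Q^{2} = - Q$)
$26 + N{\left(7 \right)} Y = 26 + \left(-1\right) 7 \cdot 1 = 26 - 7 = 19$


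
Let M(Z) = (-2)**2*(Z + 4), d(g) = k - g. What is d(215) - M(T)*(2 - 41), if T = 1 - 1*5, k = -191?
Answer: -406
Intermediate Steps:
T = -4 (T = 1 - 5 = -4)
d(g) = -191 - g
M(Z) = 16 + 4*Z (M(Z) = 4*(4 + Z) = 16 + 4*Z)
d(215) - M(T)*(2 - 41) = (-191 - 1*215) - (16 + 4*(-4))*(2 - 41) = (-191 - 215) - (16 - 16)*(-39) = -406 - 0*(-39) = -406 - 1*0 = -406 + 0 = -406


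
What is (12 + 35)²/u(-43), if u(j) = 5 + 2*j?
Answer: -2209/81 ≈ -27.272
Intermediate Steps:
(12 + 35)²/u(-43) = (12 + 35)²/(5 + 2*(-43)) = 47²/(5 - 86) = 2209/(-81) = 2209*(-1/81) = -2209/81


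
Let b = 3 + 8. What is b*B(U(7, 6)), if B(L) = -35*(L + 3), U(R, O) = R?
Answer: -3850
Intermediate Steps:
b = 11
B(L) = -105 - 35*L (B(L) = -35*(3 + L) = -105 - 35*L)
b*B(U(7, 6)) = 11*(-105 - 35*7) = 11*(-105 - 245) = 11*(-350) = -3850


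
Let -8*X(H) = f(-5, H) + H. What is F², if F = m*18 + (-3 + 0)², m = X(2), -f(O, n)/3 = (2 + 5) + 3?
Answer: 5184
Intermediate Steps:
f(O, n) = -30 (f(O, n) = -3*((2 + 5) + 3) = -3*(7 + 3) = -3*10 = -30)
X(H) = 15/4 - H/8 (X(H) = -(-30 + H)/8 = 15/4 - H/8)
m = 7/2 (m = 15/4 - ⅛*2 = 15/4 - ¼ = 7/2 ≈ 3.5000)
F = 72 (F = (7/2)*18 + (-3 + 0)² = 63 + (-3)² = 63 + 9 = 72)
F² = 72² = 5184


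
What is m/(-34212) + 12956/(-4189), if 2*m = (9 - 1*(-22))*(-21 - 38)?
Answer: -878839663/286628136 ≈ -3.0661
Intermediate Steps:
m = -1829/2 (m = ((9 - 1*(-22))*(-21 - 38))/2 = ((9 + 22)*(-59))/2 = (31*(-59))/2 = (½)*(-1829) = -1829/2 ≈ -914.50)
m/(-34212) + 12956/(-4189) = -1829/2/(-34212) + 12956/(-4189) = -1829/2*(-1/34212) + 12956*(-1/4189) = 1829/68424 - 12956/4189 = -878839663/286628136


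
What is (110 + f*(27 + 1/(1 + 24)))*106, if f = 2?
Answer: 434812/25 ≈ 17392.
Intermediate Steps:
(110 + f*(27 + 1/(1 + 24)))*106 = (110 + 2*(27 + 1/(1 + 24)))*106 = (110 + 2*(27 + 1/25))*106 = (110 + 2*(676/25))*106 = (110 + 1352/25)*106 = (4102/25)*106 = 434812/25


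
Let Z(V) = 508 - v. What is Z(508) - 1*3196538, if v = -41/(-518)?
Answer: -1655543581/518 ≈ -3.1960e+6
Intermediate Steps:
v = 41/518 (v = -41*(-1/518) = 41/518 ≈ 0.079151)
Z(V) = 263103/518 (Z(V) = 508 - 1*41/518 = 508 - 41/518 = 263103/518)
Z(508) - 1*3196538 = 263103/518 - 1*3196538 = 263103/518 - 3196538 = -1655543581/518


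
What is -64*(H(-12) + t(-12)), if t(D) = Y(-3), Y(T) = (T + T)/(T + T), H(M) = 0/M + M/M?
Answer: -128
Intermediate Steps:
H(M) = 1 (H(M) = 0 + 1 = 1)
Y(T) = 1 (Y(T) = (2*T)/((2*T)) = (2*T)*(1/(2*T)) = 1)
t(D) = 1
-64*(H(-12) + t(-12)) = -64*(1 + 1) = -64*2 = -128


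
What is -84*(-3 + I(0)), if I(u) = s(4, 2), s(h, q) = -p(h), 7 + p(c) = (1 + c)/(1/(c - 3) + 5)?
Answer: -266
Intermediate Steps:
p(c) = -7 + (1 + c)/(5 + 1/(-3 + c)) (p(c) = -7 + (1 + c)/(1/(c - 3) + 5) = -7 + (1 + c)/(1/(-3 + c) + 5) = -7 + (1 + c)/(5 + 1/(-3 + c)))
s(h, q) = -(95 + h² - 37*h)/(-14 + 5*h)
I(u) = 37/6 (I(u) = (-95 - 1*4² + 37*4)/(-14 + 5*4) = (-95 - 1*16 + 148)/(-14 + 20) = (-95 - 16 + 148)/6 = (⅙)*37 = 37/6)
-84*(-3 + I(0)) = -84*(-3 + 37/6) = -84*19/6 = -266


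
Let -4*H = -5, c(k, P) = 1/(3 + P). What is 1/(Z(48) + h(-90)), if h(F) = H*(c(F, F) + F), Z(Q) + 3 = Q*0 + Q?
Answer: -348/23495 ≈ -0.014812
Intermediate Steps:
Z(Q) = -3 + Q (Z(Q) = -3 + (Q*0 + Q) = -3 + (0 + Q) = -3 + Q)
H = 5/4 (H = -1/4*(-5) = 5/4 ≈ 1.2500)
h(F) = 5*F/4 + 5/(4*(3 + F)) (h(F) = 5*(1/(3 + F) + F)/4 = 5*(F + 1/(3 + F))/4 = 5*F/4 + 5/(4*(3 + F)))
1/(Z(48) + h(-90)) = 1/((-3 + 48) + 5*(1 - 90*(3 - 90))/(4*(3 - 90))) = 1/(45 + (5/4)*(1 - 90*(-87))/(-87)) = 1/(45 + (5/4)*(-1/87)*(1 + 7830)) = 1/(45 + (5/4)*(-1/87)*7831) = 1/(45 - 39155/348) = 1/(-23495/348) = -348/23495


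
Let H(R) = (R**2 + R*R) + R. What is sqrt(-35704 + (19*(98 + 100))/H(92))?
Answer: I*sqrt(2585671243090)/8510 ≈ 188.95*I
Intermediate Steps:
H(R) = R + 2*R**2 (H(R) = (R**2 + R**2) + R = 2*R**2 + R = R + 2*R**2)
sqrt(-35704 + (19*(98 + 100))/H(92)) = sqrt(-35704 + (19*(98 + 100))/((92*(1 + 2*92)))) = sqrt(-35704 + (19*198)/((92*(1 + 184)))) = sqrt(-35704 + 3762/((92*185))) = sqrt(-35704 + 3762/17020) = sqrt(-35704 + 3762*(1/17020)) = sqrt(-35704 + 1881/8510) = sqrt(-303839159/8510) = I*sqrt(2585671243090)/8510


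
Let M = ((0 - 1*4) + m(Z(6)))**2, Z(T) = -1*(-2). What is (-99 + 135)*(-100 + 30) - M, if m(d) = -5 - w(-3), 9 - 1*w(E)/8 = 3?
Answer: -5769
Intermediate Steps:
w(E) = 48 (w(E) = 72 - 8*3 = 72 - 24 = 48)
Z(T) = 2
m(d) = -53 (m(d) = -5 - 1*48 = -5 - 48 = -53)
M = 3249 (M = ((0 - 1*4) - 53)**2 = ((0 - 4) - 53)**2 = (-4 - 53)**2 = (-57)**2 = 3249)
(-99 + 135)*(-100 + 30) - M = (-99 + 135)*(-100 + 30) - 1*3249 = 36*(-70) - 3249 = -2520 - 3249 = -5769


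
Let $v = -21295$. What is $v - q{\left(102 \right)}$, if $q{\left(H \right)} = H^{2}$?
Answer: $-31699$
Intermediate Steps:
$v - q{\left(102 \right)} = -21295 - 102^{2} = -21295 - 10404 = -31699$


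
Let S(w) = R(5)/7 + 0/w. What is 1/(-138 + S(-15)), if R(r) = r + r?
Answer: -7/956 ≈ -0.0073222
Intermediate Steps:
R(r) = 2*r
S(w) = 10/7 (S(w) = (2*5)/7 + 0/w = 10*(⅐) + 0 = 10/7 + 0 = 10/7)
1/(-138 + S(-15)) = 1/(-138 + 10/7) = 1/(-956/7) = -7/956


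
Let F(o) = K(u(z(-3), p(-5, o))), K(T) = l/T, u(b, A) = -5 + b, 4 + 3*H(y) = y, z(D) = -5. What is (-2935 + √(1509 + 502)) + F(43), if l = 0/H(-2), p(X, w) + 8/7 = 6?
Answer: -2935 + √2011 ≈ -2890.2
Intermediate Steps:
H(y) = -4/3 + y/3
p(X, w) = 34/7 (p(X, w) = -8/7 + 6 = 34/7)
l = 0 (l = 0/(-4/3 + (⅓)*(-2)) = 0/(-4/3 - ⅔) = 0/(-2) = 0*(-½) = 0)
K(T) = 0 (K(T) = 0/T = 0)
F(o) = 0
(-2935 + √(1509 + 502)) + F(43) = (-2935 + √(1509 + 502)) + 0 = (-2935 + √2011) + 0 = -2935 + √2011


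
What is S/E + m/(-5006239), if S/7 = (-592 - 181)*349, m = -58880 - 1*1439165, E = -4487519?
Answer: 16176482371276/22465592631041 ≈ 0.72006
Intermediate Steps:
m = -1498045 (m = -58880 - 1439165 = -1498045)
S = -1888439 (S = 7*((-592 - 181)*349) = 7*(-773*349) = 7*(-269777) = -1888439)
S/E + m/(-5006239) = -1888439/(-4487519) - 1498045/(-5006239) = -1888439*(-1/4487519) - 1498045*(-1/5006239) = 1888439/4487519 + 1498045/5006239 = 16176482371276/22465592631041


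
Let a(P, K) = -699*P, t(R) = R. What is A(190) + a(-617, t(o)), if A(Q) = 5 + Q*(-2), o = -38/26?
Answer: 430908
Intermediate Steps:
o = -19/13 (o = -38*1/26 = -19/13 ≈ -1.4615)
A(Q) = 5 - 2*Q
A(190) + a(-617, t(o)) = (5 - 2*190) - 699*(-617) = (5 - 380) + 431283 = -375 + 431283 = 430908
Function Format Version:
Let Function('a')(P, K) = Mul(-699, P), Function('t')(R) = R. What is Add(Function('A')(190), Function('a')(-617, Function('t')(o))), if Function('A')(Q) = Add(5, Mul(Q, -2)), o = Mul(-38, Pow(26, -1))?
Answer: 430908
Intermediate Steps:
o = Rational(-19, 13) (o = Mul(-38, Rational(1, 26)) = Rational(-19, 13) ≈ -1.4615)
Function('A')(Q) = Add(5, Mul(-2, Q))
Add(Function('A')(190), Function('a')(-617, Function('t')(o))) = Add(Add(5, Mul(-2, 190)), Mul(-699, -617)) = Add(Add(5, -380), 431283) = Add(-375, 431283) = 430908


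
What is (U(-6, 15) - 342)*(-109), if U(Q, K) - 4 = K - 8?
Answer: 36079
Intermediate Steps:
U(Q, K) = -4 + K (U(Q, K) = 4 + (K - 8) = 4 + (-8 + K) = -4 + K)
(U(-6, 15) - 342)*(-109) = ((-4 + 15) - 342)*(-109) = (11 - 342)*(-109) = -331*(-109) = 36079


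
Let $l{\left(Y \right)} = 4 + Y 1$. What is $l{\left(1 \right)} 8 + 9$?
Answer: $49$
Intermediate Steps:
$l{\left(Y \right)} = 4 + Y$
$l{\left(1 \right)} 8 + 9 = \left(4 + 1\right) 8 + 9 = 5 \cdot 8 + 9 = 40 + 9 = 49$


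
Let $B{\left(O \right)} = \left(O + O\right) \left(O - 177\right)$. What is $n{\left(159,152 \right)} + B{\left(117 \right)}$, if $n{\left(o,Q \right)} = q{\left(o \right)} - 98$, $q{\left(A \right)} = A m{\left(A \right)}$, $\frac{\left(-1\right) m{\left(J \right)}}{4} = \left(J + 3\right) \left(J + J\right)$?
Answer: $-32778314$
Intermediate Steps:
$m{\left(J \right)} = - 8 J \left(3 + J\right)$ ($m{\left(J \right)} = - 4 \left(J + 3\right) \left(J + J\right) = - 4 \left(3 + J\right) 2 J = - 4 \cdot 2 J \left(3 + J\right) = - 8 J \left(3 + J\right)$)
$q{\left(A \right)} = - 8 A^{2} \left(3 + A\right)$ ($q{\left(A \right)} = A \left(- 8 A \left(3 + A\right)\right) = - 8 A^{2} \left(3 + A\right)$)
$n{\left(o,Q \right)} = -98 + 8 o^{2} \left(-3 - o\right)$ ($n{\left(o,Q \right)} = 8 o^{2} \left(-3 - o\right) - 98 = -98 + 8 o^{2} \left(-3 - o\right)$)
$B{\left(O \right)} = 2 O \left(-177 + O\right)$
$n{\left(159,152 \right)} + B{\left(117 \right)} = \left(-98 + 8 \cdot 159^{2} \left(-3 - 159\right)\right) + 2 \cdot 117 \left(-177 + 117\right) = \left(-98 + 8 \cdot 25281 \left(-3 - 159\right)\right) + 2 \cdot 117 \left(-60\right) = \left(-98 + 8 \cdot 25281 \left(-162\right)\right) - 14040 = \left(-98 - 32764176\right) - 14040 = -32764274 - 14040 = -32778314$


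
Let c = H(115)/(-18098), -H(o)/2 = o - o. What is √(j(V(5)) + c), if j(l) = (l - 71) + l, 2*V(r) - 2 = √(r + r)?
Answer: √(-69 + √10) ≈ 8.114*I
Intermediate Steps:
V(r) = 1 + √2*√r/2 (V(r) = 1 + √(r + r)/2 = 1 + √(2*r)/2 = 1 + (√2*√r)/2 = 1 + √2*√r/2)
j(l) = -71 + 2*l (j(l) = (-71 + l) + l = -71 + 2*l)
H(o) = 0 (H(o) = -2*(o - o) = -2*0 = 0)
c = 0 (c = 0/(-18098) = 0*(-1/18098) = 0)
√(j(V(5)) + c) = √((-71 + 2*(1 + √2*√5/2)) + 0) = √((-71 + 2*(1 + √10/2)) + 0) = √((-71 + (2 + √10)) + 0) = √((-69 + √10) + 0) = √(-69 + √10)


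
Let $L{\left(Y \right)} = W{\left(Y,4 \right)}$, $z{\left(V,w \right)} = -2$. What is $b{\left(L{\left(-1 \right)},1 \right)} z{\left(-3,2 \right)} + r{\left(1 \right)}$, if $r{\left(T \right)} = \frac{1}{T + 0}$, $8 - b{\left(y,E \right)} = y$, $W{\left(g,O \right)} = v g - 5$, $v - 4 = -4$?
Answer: $-25$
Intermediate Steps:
$v = 0$ ($v = 4 - 4 = 0$)
$W{\left(g,O \right)} = -5$ ($W{\left(g,O \right)} = 0 g - 5 = 0 - 5 = -5$)
$L{\left(Y \right)} = -5$
$b{\left(y,E \right)} = 8 - y$
$r{\left(T \right)} = \frac{1}{T}$
$b{\left(L{\left(-1 \right)},1 \right)} z{\left(-3,2 \right)} + r{\left(1 \right)} = \left(8 - -5\right) \left(-2\right) + 1^{-1} = \left(8 + 5\right) \left(-2\right) + 1 = 13 \left(-2\right) + 1 = -26 + 1 = -25$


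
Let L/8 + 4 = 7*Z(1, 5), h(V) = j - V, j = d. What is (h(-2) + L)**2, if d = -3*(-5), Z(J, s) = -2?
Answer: 16129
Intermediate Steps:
d = 15
j = 15
h(V) = 15 - V
L = -144 (L = -32 + 8*(7*(-2)) = -32 + 8*(-14) = -32 - 112 = -144)
(h(-2) + L)**2 = ((15 - 1*(-2)) - 144)**2 = ((15 + 2) - 144)**2 = (17 - 144)**2 = (-127)**2 = 16129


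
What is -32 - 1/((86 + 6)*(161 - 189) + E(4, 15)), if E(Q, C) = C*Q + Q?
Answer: -80383/2512 ≈ -32.000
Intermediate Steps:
E(Q, C) = Q + C*Q
-32 - 1/((86 + 6)*(161 - 189) + E(4, 15)) = -32 - 1/((86 + 6)*(161 - 189) + 4*(1 + 15)) = -32 - 1/(92*(-28) + 4*16) = -32 - 1/(-2576 + 64) = -32 - 1/(-2512) = -32 - 1*(-1/2512) = -32 + 1/2512 = -80383/2512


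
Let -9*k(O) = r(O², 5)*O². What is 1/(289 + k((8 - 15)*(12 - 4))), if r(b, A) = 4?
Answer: -9/9943 ≈ -0.00090516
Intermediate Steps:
k(O) = -4*O²/9
1/(289 + k((8 - 15)*(12 - 4))) = 1/(289 - 4*(8 - 15)²*(12 - 4)²/9) = 1/(289 - 4*(-7*8)²/9) = 1/(289 - 4/9*(-56)²) = 1/(289 - 4/9*3136) = 1/(289 - 12544/9) = 1/(-9943/9) = -9/9943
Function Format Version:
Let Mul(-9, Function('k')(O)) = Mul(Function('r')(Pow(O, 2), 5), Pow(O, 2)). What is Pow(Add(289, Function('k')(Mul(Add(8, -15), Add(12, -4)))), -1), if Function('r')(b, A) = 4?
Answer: Rational(-9, 9943) ≈ -0.00090516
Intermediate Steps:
Function('k')(O) = Mul(Rational(-4, 9), Pow(O, 2)) (Function('k')(O) = Mul(Rational(-1, 9), Mul(4, Pow(O, 2))) = Mul(Rational(-4, 9), Pow(O, 2)))
Pow(Add(289, Function('k')(Mul(Add(8, -15), Add(12, -4)))), -1) = Pow(Add(289, Mul(Rational(-4, 9), Pow(Mul(Add(8, -15), Add(12, -4)), 2))), -1) = Pow(Add(289, Mul(Rational(-4, 9), Pow(Mul(-7, 8), 2))), -1) = Pow(Add(289, Mul(Rational(-4, 9), Pow(-56, 2))), -1) = Pow(Add(289, Mul(Rational(-4, 9), 3136)), -1) = Pow(Add(289, Rational(-12544, 9)), -1) = Pow(Rational(-9943, 9), -1) = Rational(-9, 9943)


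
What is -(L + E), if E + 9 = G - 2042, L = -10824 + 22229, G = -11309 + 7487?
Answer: -5532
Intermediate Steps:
G = -3822
L = 11405
E = -5873 (E = -9 + (-3822 - 2042) = -9 - 5864 = -5873)
-(L + E) = -(11405 - 5873) = -1*5532 = -5532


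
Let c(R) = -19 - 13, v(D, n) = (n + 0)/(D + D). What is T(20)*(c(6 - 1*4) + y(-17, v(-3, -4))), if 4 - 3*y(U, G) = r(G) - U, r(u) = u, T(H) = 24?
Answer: -2632/3 ≈ -877.33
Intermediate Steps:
v(D, n) = n/(2*D) (v(D, n) = n/((2*D)) = n*(1/(2*D)) = n/(2*D))
y(U, G) = 4/3 - G/3 + U/3 (y(U, G) = 4/3 - (G - U)/3 = 4/3 + (-G/3 + U/3) = 4/3 - G/3 + U/3)
c(R) = -32
T(20)*(c(6 - 1*4) + y(-17, v(-3, -4))) = 24*(-32 + (4/3 - (-4)/(6*(-3)) + (⅓)*(-17))) = 24*(-32 + (4/3 - (-4)*(-1)/(6*3) - 17/3)) = 24*(-32 + (4/3 - ⅓*⅔ - 17/3)) = 24*(-32 + (4/3 - 2/9 - 17/3)) = 24*(-32 - 41/9) = 24*(-329/9) = -2632/3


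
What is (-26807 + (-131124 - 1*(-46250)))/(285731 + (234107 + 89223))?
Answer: -111681/609061 ≈ -0.18337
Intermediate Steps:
(-26807 + (-131124 - 1*(-46250)))/(285731 + (234107 + 89223)) = (-26807 + (-131124 + 46250))/(285731 + 323330) = (-26807 - 84874)/609061 = -111681*1/609061 = -111681/609061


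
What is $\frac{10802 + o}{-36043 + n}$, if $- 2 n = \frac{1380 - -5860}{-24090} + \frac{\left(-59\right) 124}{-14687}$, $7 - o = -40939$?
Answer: $- \frac{1830895108284}{1275240265697} \approx -1.4357$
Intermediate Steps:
$o = 40946$ ($o = 7 - -40939 = 7 + 40939 = 40946$)
$n = - \frac{3495428}{35380983}$ ($n = - \frac{\frac{1380 - -5860}{-24090} + \frac{\left(-59\right) 124}{-14687}}{2} = - \frac{\left(1380 + 5860\right) \left(- \frac{1}{24090}\right) - - \frac{7316}{14687}}{2} = - \frac{7240 \left(- \frac{1}{24090}\right) + \frac{7316}{14687}}{2} = - \frac{- \frac{724}{2409} + \frac{7316}{14687}}{2} = \left(- \frac{1}{2}\right) \frac{6990856}{35380983} = - \frac{3495428}{35380983} \approx -0.098794$)
$\frac{10802 + o}{-36043 + n} = \frac{10802 + 40946}{-36043 - \frac{3495428}{35380983}} = \frac{51748}{- \frac{1275240265697}{35380983}} = 51748 \left(- \frac{35380983}{1275240265697}\right) = - \frac{1830895108284}{1275240265697}$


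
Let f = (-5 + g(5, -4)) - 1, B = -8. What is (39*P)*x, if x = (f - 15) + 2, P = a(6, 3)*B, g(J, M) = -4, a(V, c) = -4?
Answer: -28704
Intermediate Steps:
P = 32 (P = -4*(-8) = 32)
f = -10 (f = (-5 - 4) - 1 = -9 - 1 = -10)
x = -23 (x = (-10 - 15) + 2 = -25 + 2 = -23)
(39*P)*x = (39*32)*(-23) = 1248*(-23) = -28704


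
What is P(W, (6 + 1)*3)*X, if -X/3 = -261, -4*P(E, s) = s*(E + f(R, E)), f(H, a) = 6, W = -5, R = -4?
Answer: -16443/4 ≈ -4110.8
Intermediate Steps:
P(E, s) = -s*(6 + E)/4 (P(E, s) = -s*(E + 6)/4 = -s*(6 + E)/4)
X = 783 (X = -3*(-261) = 783)
P(W, (6 + 1)*3)*X = -(6 + 1)*3*(6 - 5)/4*783 = -1/4*7*3*1*783 = -1/4*21*1*783 = -21/4*783 = -16443/4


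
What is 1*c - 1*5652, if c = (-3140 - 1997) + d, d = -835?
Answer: -11624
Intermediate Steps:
c = -5972 (c = (-3140 - 1997) - 835 = -5137 - 835 = -5972)
1*c - 1*5652 = 1*(-5972) - 1*5652 = -5972 - 5652 = -11624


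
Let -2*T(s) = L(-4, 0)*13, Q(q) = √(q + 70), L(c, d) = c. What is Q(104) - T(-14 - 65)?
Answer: -26 + √174 ≈ -12.809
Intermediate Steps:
Q(q) = √(70 + q)
T(s) = 26 (T(s) = -(-2)*13 = -½*(-52) = 26)
Q(104) - T(-14 - 65) = √(70 + 104) - 1*26 = √174 - 26 = -26 + √174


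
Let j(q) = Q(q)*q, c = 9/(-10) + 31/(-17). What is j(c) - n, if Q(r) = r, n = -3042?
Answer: 88128169/28900 ≈ 3049.4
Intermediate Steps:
c = -463/170 (c = 9*(-⅒) + 31*(-1/17) = -9/10 - 31/17 = -463/170 ≈ -2.7235)
j(q) = q² (j(q) = q*q = q²)
j(c) - n = (-463/170)² - 1*(-3042) = 214369/28900 + 3042 = 88128169/28900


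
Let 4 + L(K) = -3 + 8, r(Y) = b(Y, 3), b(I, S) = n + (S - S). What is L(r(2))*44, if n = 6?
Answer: 44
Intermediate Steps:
b(I, S) = 6 (b(I, S) = 6 + (S - S) = 6 + 0 = 6)
r(Y) = 6
L(K) = 1 (L(K) = -4 + (-3 + 8) = -4 + 5 = 1)
L(r(2))*44 = 1*44 = 44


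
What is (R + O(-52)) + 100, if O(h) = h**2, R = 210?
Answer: 3014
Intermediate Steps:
(R + O(-52)) + 100 = (210 + (-52)**2) + 100 = (210 + 2704) + 100 = 2914 + 100 = 3014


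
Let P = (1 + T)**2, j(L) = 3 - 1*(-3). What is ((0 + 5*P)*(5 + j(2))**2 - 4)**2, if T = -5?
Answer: 93624976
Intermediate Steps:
j(L) = 6 (j(L) = 3 + 3 = 6)
P = 16 (P = (1 - 5)**2 = (-4)**2 = 16)
((0 + 5*P)*(5 + j(2))**2 - 4)**2 = ((0 + 5*16)*(5 + 6)**2 - 4)**2 = ((0 + 80)*11**2 - 4)**2 = (80*121 - 4)**2 = (9680 - 4)**2 = 9676**2 = 93624976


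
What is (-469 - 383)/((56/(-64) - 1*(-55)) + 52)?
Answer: -2272/283 ≈ -8.0283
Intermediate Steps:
(-469 - 383)/((56/(-64) - 1*(-55)) + 52) = -852/((56*(-1/64) + 55) + 52) = -852/((-7/8 + 55) + 52) = -852/(433/8 + 52) = -852/849/8 = -852*8/849 = -2272/283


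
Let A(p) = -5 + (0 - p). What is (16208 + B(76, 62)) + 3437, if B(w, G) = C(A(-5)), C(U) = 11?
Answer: 19656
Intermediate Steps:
A(p) = -5 - p
B(w, G) = 11
(16208 + B(76, 62)) + 3437 = (16208 + 11) + 3437 = 16219 + 3437 = 19656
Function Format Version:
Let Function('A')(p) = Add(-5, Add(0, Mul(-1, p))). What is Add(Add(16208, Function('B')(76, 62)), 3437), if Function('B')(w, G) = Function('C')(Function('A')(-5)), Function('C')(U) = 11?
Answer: 19656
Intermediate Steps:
Function('A')(p) = Add(-5, Mul(-1, p))
Function('B')(w, G) = 11
Add(Add(16208, Function('B')(76, 62)), 3437) = Add(Add(16208, 11), 3437) = Add(16219, 3437) = 19656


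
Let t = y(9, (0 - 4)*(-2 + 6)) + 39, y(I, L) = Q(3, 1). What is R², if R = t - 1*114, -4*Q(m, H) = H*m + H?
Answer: 5776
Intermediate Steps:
Q(m, H) = -H/4 - H*m/4 (Q(m, H) = -(H*m + H)/4 = -(H + H*m)/4 = -H/4 - H*m/4)
y(I, L) = -1 (y(I, L) = -¼*1*(1 + 3) = -¼*1*4 = -1)
t = 38 (t = -1 + 39 = 38)
R = -76 (R = 38 - 1*114 = 38 - 114 = -76)
R² = (-76)² = 5776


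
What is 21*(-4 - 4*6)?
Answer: -588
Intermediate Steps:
21*(-4 - 4*6) = 21*(-4 - 1*24) = 21*(-4 - 24) = 21*(-28) = -588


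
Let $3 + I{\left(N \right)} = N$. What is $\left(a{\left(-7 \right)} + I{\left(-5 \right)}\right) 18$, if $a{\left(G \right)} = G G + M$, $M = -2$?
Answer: $702$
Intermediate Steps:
$a{\left(G \right)} = -2 + G^{2}$ ($a{\left(G \right)} = G G - 2 = G^{2} - 2 = -2 + G^{2}$)
$I{\left(N \right)} = -3 + N$
$\left(a{\left(-7 \right)} + I{\left(-5 \right)}\right) 18 = \left(\left(-2 + \left(-7\right)^{2}\right) - 8\right) 18 = \left(\left(-2 + 49\right) - 8\right) 18 = \left(47 - 8\right) 18 = 39 \cdot 18 = 702$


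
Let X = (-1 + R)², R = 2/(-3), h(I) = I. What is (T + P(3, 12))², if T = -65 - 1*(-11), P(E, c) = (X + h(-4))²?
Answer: 18088009/6561 ≈ 2756.9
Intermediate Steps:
R = -⅔ (R = 2*(-⅓) = -⅔ ≈ -0.66667)
X = 25/9 (X = (-1 - ⅔)² = (-5/3)² = 25/9 ≈ 2.7778)
P(E, c) = 121/81 (P(E, c) = (25/9 - 4)² = (-11/9)² = 121/81)
T = -54 (T = -65 + 11 = -54)
(T + P(3, 12))² = (-54 + 121/81)² = (-4253/81)² = 18088009/6561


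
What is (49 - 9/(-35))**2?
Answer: 2972176/1225 ≈ 2426.3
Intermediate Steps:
(49 - 9/(-35))**2 = (49 - 9*(-1/35))**2 = (49 + 9/35)**2 = (1724/35)**2 = 2972176/1225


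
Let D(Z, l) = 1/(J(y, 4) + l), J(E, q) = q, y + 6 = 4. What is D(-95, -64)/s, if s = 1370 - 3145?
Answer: 1/106500 ≈ 9.3897e-6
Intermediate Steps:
y = -2 (y = -6 + 4 = -2)
D(Z, l) = 1/(4 + l)
s = -1775
D(-95, -64)/s = 1/((4 - 64)*(-1775)) = -1/1775/(-60) = -1/60*(-1/1775) = 1/106500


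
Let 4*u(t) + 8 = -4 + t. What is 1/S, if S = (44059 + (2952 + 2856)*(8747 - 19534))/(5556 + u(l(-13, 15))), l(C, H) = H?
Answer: -22227/250427348 ≈ -8.8756e-5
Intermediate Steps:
u(t) = -3 + t/4 (u(t) = -2 + (-4 + t)/4 = -2 + (-1 + t/4) = -3 + t/4)
S = -250427348/22227 (S = (44059 + (2952 + 2856)*(8747 - 19534))/(5556 + (-3 + (¼)*15)) = (44059 + 5808*(-10787))/(5556 + (-3 + 15/4)) = (44059 - 62650896)/(5556 + ¾) = -62606837/22227/4 = -62606837*4/22227 = -250427348/22227 ≈ -11267.)
1/S = 1/(-250427348/22227) = -22227/250427348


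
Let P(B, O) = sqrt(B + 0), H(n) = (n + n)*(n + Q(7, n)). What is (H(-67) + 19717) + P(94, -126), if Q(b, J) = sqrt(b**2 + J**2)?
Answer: 28695 + sqrt(94) - 134*sqrt(4538) ≈ 19678.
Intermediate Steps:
Q(b, J) = sqrt(J**2 + b**2)
H(n) = 2*n*(n + sqrt(49 + n**2)) (H(n) = (n + n)*(n + sqrt(n**2 + 7**2)) = (2*n)*(n + sqrt(n**2 + 49)) = (2*n)*(n + sqrt(49 + n**2)) = 2*n*(n + sqrt(49 + n**2)))
P(B, O) = sqrt(B)
(H(-67) + 19717) + P(94, -126) = (2*(-67)*(-67 + sqrt(49 + (-67)**2)) + 19717) + sqrt(94) = (2*(-67)*(-67 + sqrt(49 + 4489)) + 19717) + sqrt(94) = (2*(-67)*(-67 + sqrt(4538)) + 19717) + sqrt(94) = ((8978 - 134*sqrt(4538)) + 19717) + sqrt(94) = (28695 - 134*sqrt(4538)) + sqrt(94) = 28695 + sqrt(94) - 134*sqrt(4538)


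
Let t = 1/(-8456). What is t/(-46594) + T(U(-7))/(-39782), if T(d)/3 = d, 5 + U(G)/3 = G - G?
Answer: 8864994331/7837031403824 ≈ 0.0011312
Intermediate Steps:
U(G) = -15 (U(G) = -15 + 3*(G - G) = -15 + 3*0 = -15 + 0 = -15)
t = -1/8456 ≈ -0.00011826
T(d) = 3*d
t/(-46594) + T(U(-7))/(-39782) = -1/8456/(-46594) + (3*(-15))/(-39782) = -1/8456*(-1/46594) - 45*(-1/39782) = 1/393998864 + 45/39782 = 8864994331/7837031403824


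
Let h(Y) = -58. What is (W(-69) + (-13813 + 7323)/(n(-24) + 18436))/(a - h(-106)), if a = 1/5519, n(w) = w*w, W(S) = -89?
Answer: -1562390267/1014299706 ≈ -1.5404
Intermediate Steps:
n(w) = w**2
a = 1/5519 ≈ 0.00018119
(W(-69) + (-13813 + 7323)/(n(-24) + 18436))/(a - h(-106)) = (-89 + (-13813 + 7323)/((-24)**2 + 18436))/(1/5519 - 1*(-58)) = (-89 - 6490/(576 + 18436))/(1/5519 + 58) = (-89 - 6490/19012)/(320103/5519) = (-89 - 6490*1/19012)*(5519/320103) = (-89 - 3245/9506)*(5519/320103) = -849279/9506*5519/320103 = -1562390267/1014299706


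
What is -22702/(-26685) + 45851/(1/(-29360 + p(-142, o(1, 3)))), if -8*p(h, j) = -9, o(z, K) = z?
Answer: -287372638665769/213480 ≈ -1.3461e+9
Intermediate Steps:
p(h, j) = 9/8 (p(h, j) = -⅛*(-9) = 9/8)
-22702/(-26685) + 45851/(1/(-29360 + p(-142, o(1, 3)))) = -22702/(-26685) + 45851/(1/(-29360 + 9/8)) = -22702*(-1/26685) + 45851/(1/(-234871/8)) = 22702/26685 + 45851/(-8/234871) = 22702/26685 + 45851*(-234871/8) = 22702/26685 - 10769070221/8 = -287372638665769/213480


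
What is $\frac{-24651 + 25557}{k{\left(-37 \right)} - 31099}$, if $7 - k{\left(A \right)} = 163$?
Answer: $- \frac{906}{31255} \approx -0.028987$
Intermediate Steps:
$k{\left(A \right)} = -156$ ($k{\left(A \right)} = 7 - 163 = -156$)
$\frac{-24651 + 25557}{k{\left(-37 \right)} - 31099} = \frac{-24651 + 25557}{-156 - 31099} = \frac{906}{-31255} = 906 \left(- \frac{1}{31255}\right) = - \frac{906}{31255}$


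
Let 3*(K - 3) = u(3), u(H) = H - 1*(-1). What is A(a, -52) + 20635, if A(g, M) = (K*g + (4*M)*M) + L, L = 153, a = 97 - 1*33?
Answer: 95644/3 ≈ 31881.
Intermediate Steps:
a = 64 (a = 97 - 33 = 64)
u(H) = 1 + H (u(H) = H + 1 = 1 + H)
K = 13/3 (K = 3 + (1 + 3)/3 = 3 + (1/3)*4 = 3 + 4/3 = 13/3 ≈ 4.3333)
A(g, M) = 153 + 4*M**2 + 13*g/3 (A(g, M) = (13*g/3 + (4*M)*M) + 153 = (13*g/3 + 4*M**2) + 153 = (4*M**2 + 13*g/3) + 153 = 153 + 4*M**2 + 13*g/3)
A(a, -52) + 20635 = (153 + 4*(-52)**2 + (13/3)*64) + 20635 = (153 + 4*2704 + 832/3) + 20635 = (153 + 10816 + 832/3) + 20635 = 33739/3 + 20635 = 95644/3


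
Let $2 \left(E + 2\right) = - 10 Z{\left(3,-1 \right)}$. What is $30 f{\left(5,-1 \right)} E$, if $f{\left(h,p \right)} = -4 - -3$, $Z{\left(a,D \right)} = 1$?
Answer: $210$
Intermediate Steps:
$f{\left(h,p \right)} = -1$ ($f{\left(h,p \right)} = -4 + 3 = -1$)
$E = -7$ ($E = -2 + \frac{\left(-10\right) 1}{2} = -2 + \frac{1}{2} \left(-10\right) = -2 - 5 = -7$)
$30 f{\left(5,-1 \right)} E = 30 \left(-1\right) \left(-7\right) = \left(-30\right) \left(-7\right) = 210$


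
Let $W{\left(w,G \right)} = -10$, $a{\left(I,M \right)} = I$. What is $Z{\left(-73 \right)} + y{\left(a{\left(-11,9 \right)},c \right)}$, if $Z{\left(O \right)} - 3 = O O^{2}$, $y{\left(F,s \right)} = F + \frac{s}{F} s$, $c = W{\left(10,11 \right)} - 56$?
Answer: $-389421$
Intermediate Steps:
$c = -66$ ($c = -10 - 56 = -66$)
$y{\left(F,s \right)} = F + \frac{s^{2}}{F}$
$Z{\left(O \right)} = 3 + O^{3}$ ($Z{\left(O \right)} = 3 + O O^{2} = 3 + O^{3}$)
$Z{\left(-73 \right)} + y{\left(a{\left(-11,9 \right)},c \right)} = \left(3 + \left(-73\right)^{3}\right) + \left(-11 + \frac{\left(-66\right)^{2}}{-11}\right) = \left(3 - 389017\right) - 407 = -389014 - 407 = -389421$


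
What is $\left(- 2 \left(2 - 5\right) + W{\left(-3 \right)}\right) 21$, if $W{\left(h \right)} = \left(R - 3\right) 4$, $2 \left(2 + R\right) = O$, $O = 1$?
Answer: $-252$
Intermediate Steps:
$R = - \frac{3}{2}$ ($R = -2 + \frac{1}{2} \cdot 1 = -2 + \frac{1}{2} = - \frac{3}{2} \approx -1.5$)
$W{\left(h \right)} = -18$ ($W{\left(h \right)} = \left(- \frac{3}{2} - 3\right) 4 = \left(- \frac{9}{2}\right) 4 = -18$)
$\left(- 2 \left(2 - 5\right) + W{\left(-3 \right)}\right) 21 = \left(- 2 \left(2 - 5\right) - 18\right) 21 = \left(\left(-2\right) \left(-3\right) - 18\right) 21 = \left(6 - 18\right) 21 = \left(-12\right) 21 = -252$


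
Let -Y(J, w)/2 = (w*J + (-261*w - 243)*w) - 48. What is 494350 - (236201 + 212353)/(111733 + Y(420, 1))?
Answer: 55365268396/111997 ≈ 4.9435e+5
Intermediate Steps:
Y(J, w) = 96 - 2*J*w - 2*w*(-243 - 261*w) (Y(J, w) = -2*((w*J + (-261*w - 243)*w) - 48) = -2*((J*w + (-243 - 261*w)*w) - 48) = -2*((J*w + w*(-243 - 261*w)) - 48) = -2*(-48 + J*w + w*(-243 - 261*w)) = 96 - 2*J*w - 2*w*(-243 - 261*w))
494350 - (236201 + 212353)/(111733 + Y(420, 1)) = 494350 - (236201 + 212353)/(111733 + (96 + 486*1 + 522*1² - 2*420*1)) = 494350 - 448554/(111733 + (96 + 486 + 522*1 - 840)) = 494350 - 448554/(111733 + (96 + 486 + 522 - 840)) = 494350 - 448554/(111733 + 264) = 494350 - 448554/111997 = 55365268396/111997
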